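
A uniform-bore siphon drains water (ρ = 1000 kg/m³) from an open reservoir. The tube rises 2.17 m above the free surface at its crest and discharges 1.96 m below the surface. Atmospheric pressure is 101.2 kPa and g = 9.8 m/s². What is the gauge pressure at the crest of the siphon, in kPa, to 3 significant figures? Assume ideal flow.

The outlet speed comes from Torricelli: v = √(2g·1.96) = 6.20 m/s.
Continuity keeps v the same throughout the tube; from surface to crest, P_atm + 0 = P_top + ½ρv² + ρg·h_top.
P_top = 101200 − ½·1000·6.20² − 1000·9.8·2.17 = 60700 Pa. So P_gauge = P_top − P_atm = -40500 Pa.

P_gauge ≈ -40.5 kPa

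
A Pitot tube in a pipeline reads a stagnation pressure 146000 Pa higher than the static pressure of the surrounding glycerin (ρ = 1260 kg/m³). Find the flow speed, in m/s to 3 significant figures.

The dynamic pressure equals the rise in static pressure at the stagnation point: ΔP = ½ρv².
v = √(2ΔP/ρ) = √(2·146000/1260) = 15.2 m/s.

v = 15.2 m/s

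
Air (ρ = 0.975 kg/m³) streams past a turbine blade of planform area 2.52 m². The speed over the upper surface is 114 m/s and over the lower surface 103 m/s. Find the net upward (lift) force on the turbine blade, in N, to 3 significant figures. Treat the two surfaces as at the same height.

With equal heights on the two surfaces, Bernoulli gives P_lower − P_upper = ½ρ(v_upper² − v_lower²).
ΔP = ½·0.975·(114² − 103²) = 1160 Pa.
Lift = ΔP · A = 1160 × 2.52 = 2930 N.

F = 2930 N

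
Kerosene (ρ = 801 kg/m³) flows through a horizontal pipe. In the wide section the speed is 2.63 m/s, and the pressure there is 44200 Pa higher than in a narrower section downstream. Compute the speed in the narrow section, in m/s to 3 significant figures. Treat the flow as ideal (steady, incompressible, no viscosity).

With h₁ = h₂, rearranging Bernoulli gives v₂ = √(v₁² + 2ΔP/ρ).
v₂ = √(2.63² + 2·44200/801) = √(6.92 + 110) = 10.8 m/s.

v₂ ≈ 10.8 m/s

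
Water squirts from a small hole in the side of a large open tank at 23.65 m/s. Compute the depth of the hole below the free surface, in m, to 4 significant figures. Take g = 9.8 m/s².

Inverting v = √(2gh) gives h = v² / 2g.
h = 23.65²/(2·9.8) = 559.3/19.60 = 28.54 m.

h ≈ 28.54 m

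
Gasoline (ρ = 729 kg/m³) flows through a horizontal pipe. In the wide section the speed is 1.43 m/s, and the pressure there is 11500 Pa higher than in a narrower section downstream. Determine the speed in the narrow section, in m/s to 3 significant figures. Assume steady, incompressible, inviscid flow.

Horizontal Bernoulli: P₁ + ½ρv₁² = P₂ + ½ρv₂², so v₂² = v₁² + 2(P₁ − P₂)/ρ.
v₂ = √(1.43² + 2·11500/729) = √(2.04 + 31.6) = 5.80 m/s.

5.80 m/s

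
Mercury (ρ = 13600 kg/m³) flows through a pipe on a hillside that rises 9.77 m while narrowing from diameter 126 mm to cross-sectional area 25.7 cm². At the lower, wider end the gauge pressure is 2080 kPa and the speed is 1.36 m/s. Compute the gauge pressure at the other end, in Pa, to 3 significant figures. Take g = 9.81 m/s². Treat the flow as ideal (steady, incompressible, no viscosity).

Continuity gives A₁v₁ = A₂v₂, so v₂ = (125 cm²)/(25.7 cm²) × 1.36 m/s = 6.60 m/s.
Energy conservation along the streamline gives P₂ = P₁ − ½ρ(v₂² − v₁²) − ρg(h₂ − h₁).
P₂ = 2080000 + ½·13600·(1.36² − 6.60²) − 13600·9.81·(+9.77) = 2080000 + (-283000) − (1300000) = 493000 Pa.

P₂ ≈ 493000 Pa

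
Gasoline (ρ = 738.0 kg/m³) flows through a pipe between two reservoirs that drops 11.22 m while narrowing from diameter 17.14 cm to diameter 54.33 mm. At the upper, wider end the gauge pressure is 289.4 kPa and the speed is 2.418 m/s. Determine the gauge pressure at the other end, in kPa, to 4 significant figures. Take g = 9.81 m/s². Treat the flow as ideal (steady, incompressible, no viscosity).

P₂ ≈ 159.1 kPa

Mass conservation (A₁v₁ = A₂v₂) gives v₂ = 2.418 × 230.7/23.18 = 24.07 m/s.
Energy conservation along the streamline gives P₂ = P₁ − ½ρ(v₂² − v₁²) − ρg(h₂ − h₁).
P₂ = 289400 + ½·738.0·(2.418² − 24.07²) − 738.0·9.81·(−11.22) = 289400 + (-211600) − (-81230) = 159100 Pa.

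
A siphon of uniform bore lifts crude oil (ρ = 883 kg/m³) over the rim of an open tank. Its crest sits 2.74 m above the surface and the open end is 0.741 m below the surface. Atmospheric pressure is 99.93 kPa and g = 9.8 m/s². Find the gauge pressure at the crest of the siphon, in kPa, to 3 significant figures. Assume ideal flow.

P_gauge ≈ -30.1 kPa

Bernoulli surface→outlet gives ½v² = g·h_out, so v = √(2·9.8·0.741) = 3.81 m/s.
The bore is uniform, so the speed at the crest is the same v. Bernoulli surface→crest: P_atm = P_top + ½ρv² + ρg·h_top.
P_top = 99930 − ½·883·3.81² − 883·9.8·2.74 = 69800 Pa. So P_gauge = P_top − P_atm = -30100 Pa.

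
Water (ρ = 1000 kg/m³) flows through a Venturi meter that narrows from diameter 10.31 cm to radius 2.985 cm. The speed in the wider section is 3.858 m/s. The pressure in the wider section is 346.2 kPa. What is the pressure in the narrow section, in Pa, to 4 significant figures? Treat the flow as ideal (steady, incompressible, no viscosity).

Continuity gives A₁v₁ = A₂v₂, so v₂ = (83.48 cm²)/(27.99 cm²) × 3.858 m/s = 11.51 m/s.
Bernoulli (h₁ = h₂): P₁ − P₂ = ½ρ(v₂² − v₁²).
P₂ = P₁ − ½ρ(v₂² − v₁²) = 346200 − ½·1000·(11.51² − 3.858²) = 346200 − 58750 = 287400 Pa.

P₂ ≈ 287400 Pa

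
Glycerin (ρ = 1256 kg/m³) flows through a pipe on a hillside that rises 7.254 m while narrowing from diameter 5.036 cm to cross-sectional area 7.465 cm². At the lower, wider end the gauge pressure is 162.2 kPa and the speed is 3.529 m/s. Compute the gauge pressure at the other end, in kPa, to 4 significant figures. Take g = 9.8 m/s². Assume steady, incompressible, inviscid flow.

P₂ ≈ 25.05 kPa

Continuity gives A₁v₁ = A₂v₂, so v₂ = (19.92 cm²)/(7.465 cm²) × 3.529 m/s = 9.416 m/s.
Applying Bernoulli between the two ends and solving for P₂: P₂ = P₁ + ½ρ(v₁² − v₂²) − ρgΔh.
P₂ = 162200 + ½·1256·(3.529² − 9.416²) − 1256·9.8·(+7.254) = 162200 + (-47860) − (89290) = 25050 Pa.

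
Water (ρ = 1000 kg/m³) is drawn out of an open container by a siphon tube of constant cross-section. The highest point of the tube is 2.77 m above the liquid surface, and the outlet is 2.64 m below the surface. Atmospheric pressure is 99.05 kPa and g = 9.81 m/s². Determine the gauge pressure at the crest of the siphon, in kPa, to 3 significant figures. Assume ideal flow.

The outlet speed comes from Torricelli: v = √(2g·2.64) = 7.20 m/s.
Continuity keeps v the same throughout the tube; from surface to crest, P_atm + 0 = P_top + ½ρv² + ρg·h_top.
P_top = 99050 − ½·1000·7.20² − 1000·9.81·2.77 = 46000 Pa. So P_gauge = P_top − P_atm = -53100 Pa.

-53.1 kPa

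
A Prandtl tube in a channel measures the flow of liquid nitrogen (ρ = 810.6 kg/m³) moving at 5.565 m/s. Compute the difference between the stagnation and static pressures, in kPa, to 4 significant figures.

At the stagnation point the flow is brought to rest, so Bernoulli gives P_stag − P_static = ½ρv².
ΔP = ½·810.6·5.565² = 12550 Pa.

ΔP = 12.55 kPa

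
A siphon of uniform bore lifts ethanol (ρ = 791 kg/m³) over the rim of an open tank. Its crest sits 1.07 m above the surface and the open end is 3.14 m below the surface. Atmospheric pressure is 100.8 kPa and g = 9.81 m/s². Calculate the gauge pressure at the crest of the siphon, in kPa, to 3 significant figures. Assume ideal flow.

-32.7 kPa

The outlet speed comes from Torricelli: v = √(2g·3.14) = 7.85 m/s.
Continuity keeps v the same throughout the tube; from surface to crest, P_atm + 0 = P_top + ½ρv² + ρg·h_top.
P_top = 100800 − ½·791·7.85² − 791·9.81·1.07 = 68100 Pa. So P_gauge = P_top − P_atm = -32700 Pa.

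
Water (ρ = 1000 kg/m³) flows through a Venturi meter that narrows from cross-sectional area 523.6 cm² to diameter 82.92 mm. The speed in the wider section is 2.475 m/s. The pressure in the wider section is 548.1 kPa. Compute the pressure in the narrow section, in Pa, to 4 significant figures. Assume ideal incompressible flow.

263200 Pa

Continuity gives A₁v₁ = A₂v₂, so v₂ = (523.6 cm²)/(54.00 cm²) × 2.475 m/s = 24.00 m/s.
Bernoulli (h₁ = h₂): P₁ − P₂ = ½ρ(v₂² − v₁²).
P₂ = P₁ − ½ρ(v₂² − v₁²) = 548100 − ½·1000·(24.00² − 2.475²) = 548100 − 284900 = 263200 Pa.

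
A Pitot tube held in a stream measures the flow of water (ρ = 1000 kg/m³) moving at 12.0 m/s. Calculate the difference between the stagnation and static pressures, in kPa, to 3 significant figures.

Bernoulli between the free stream and the stagnation point: ½ρv² = P_stag − P_static.
ΔP = ½·1000·12.0² = 72000 Pa.

72.0 kPa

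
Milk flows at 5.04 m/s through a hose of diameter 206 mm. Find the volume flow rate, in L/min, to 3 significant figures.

Q = 10100 L/min

Q = A·v = 0.0333 m² × 5.04 m/s = 0.168 m³/s.
Converting: 0.168 m³/s × 60000 = 10100 L/min.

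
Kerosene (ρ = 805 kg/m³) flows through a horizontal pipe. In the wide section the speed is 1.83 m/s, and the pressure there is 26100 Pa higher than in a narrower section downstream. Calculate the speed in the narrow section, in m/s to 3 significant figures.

v₂ ≈ 8.26 m/s

Horizontal Bernoulli: P₁ + ½ρv₁² = P₂ + ½ρv₂², so v₂² = v₁² + 2(P₁ − P₂)/ρ.
v₂ = √(1.83² + 2·26100/805) = √(3.35 + 64.8) = 8.26 m/s.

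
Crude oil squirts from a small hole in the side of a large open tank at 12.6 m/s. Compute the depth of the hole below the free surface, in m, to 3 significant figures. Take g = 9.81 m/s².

h ≈ 8.09 m

For a small hole in a large open tank, ½v² = gh, giving h = v²/(2g).
h = 12.6²/(2·9.81) = 159/19.62 = 8.09 m.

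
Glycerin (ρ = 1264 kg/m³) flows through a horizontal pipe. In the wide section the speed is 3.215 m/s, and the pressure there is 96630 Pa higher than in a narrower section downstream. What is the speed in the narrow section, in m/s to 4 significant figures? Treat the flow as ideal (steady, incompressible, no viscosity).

Horizontal Bernoulli: P₁ + ½ρv₁² = P₂ + ½ρv₂², so v₂² = v₁² + 2(P₁ − P₂)/ρ.
v₂ = √(3.215² + 2·96630/1264) = √(10.34 + 152.9) = 12.78 m/s.

v₂ = 12.78 m/s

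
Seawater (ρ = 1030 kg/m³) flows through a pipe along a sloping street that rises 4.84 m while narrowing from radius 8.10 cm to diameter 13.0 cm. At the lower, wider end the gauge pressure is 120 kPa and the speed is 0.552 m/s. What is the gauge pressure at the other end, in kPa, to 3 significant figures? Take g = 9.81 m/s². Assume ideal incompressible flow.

Continuity gives A₁v₁ = A₂v₂, so v₂ = (206 cm²)/(133 cm²) × 0.552 m/s = 0.857 m/s.
Energy conservation along the streamline gives P₂ = P₁ − ½ρ(v₂² − v₁²) − ρg(h₂ − h₁).
P₂ = 120000 + ½·1030·(0.552² − 0.857²) − 1030·9.81·(+4.84) = 120000 + (-221) − (48900) = 70900 Pa.

P₂ = 70.9 kPa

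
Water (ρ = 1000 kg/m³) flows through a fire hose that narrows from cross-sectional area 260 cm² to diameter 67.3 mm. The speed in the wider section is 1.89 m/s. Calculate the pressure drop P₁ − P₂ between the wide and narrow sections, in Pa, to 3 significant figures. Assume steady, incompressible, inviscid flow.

93600 Pa

Continuity gives A₁v₁ = A₂v₂, so v₂ = (260 cm²)/(35.6 cm²) × 1.89 m/s = 13.8 m/s.
With no height change, Bernoulli's equation is P₁ + ½ρv₁² = P₂ + ½ρv₂².
P₁ − P₂ = ½·1000·(13.8² − 1.89²) = ½·1000·187 = 93600 Pa.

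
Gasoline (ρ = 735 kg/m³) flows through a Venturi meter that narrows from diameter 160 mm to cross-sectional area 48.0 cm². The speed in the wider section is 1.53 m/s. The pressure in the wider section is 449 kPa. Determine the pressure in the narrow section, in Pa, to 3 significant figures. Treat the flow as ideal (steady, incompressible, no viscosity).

P₂ = 435000 Pa

The volume flow rate is constant, so v₂ = (A₁/A₂)v₁ = (201/48.0)·1.53 = 6.41 m/s.
The pipe is horizontal, so Bernoulli reduces to P₁ + ½ρv₁² = P₂ + ½ρv₂².
P₂ = P₁ − ½ρ(v₂² − v₁²) = 449000 − ½·735·(6.41² − 1.53²) = 449000 − 14200 = 435000 Pa.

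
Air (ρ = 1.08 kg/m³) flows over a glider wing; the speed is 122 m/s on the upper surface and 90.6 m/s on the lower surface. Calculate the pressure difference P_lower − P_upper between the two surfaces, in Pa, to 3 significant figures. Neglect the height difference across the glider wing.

Bernoulli (same height): P_lower − P_upper = ½ρ(v_upper² − v_lower²).
ΔP = ½·1.08·(122² − 90.6²) = 3600 Pa.

ΔP = 3600 Pa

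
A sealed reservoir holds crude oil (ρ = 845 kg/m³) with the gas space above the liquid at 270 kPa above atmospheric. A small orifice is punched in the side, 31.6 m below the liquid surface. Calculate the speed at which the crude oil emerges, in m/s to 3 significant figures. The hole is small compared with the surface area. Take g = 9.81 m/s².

v = 35.5 m/s

Take point 1 at the surface (v₁ ≈ 0) and point 2 at the hole (at atmospheric pressure). Bernoulli: P₁ + ρg h = P_atm + ½ρv₂².
With P₁ − P_atm = 270000 Pa, v₂ = √(2gh + 2ΔP/ρ) = √(2·9.81·31.6 + 2·270000/845) = 35.5 m/s.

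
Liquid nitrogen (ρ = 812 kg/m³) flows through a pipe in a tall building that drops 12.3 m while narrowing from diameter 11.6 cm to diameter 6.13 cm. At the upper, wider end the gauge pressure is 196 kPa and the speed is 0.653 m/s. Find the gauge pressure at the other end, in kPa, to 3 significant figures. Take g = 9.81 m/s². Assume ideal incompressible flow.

P₂ ≈ 292 kPa

The volume flow rate is constant, so v₂ = (A₁/A₂)v₁ = (106/29.5)·0.653 = 2.34 m/s.
Energy conservation along the streamline gives P₂ = P₁ − ½ρ(v₂² − v₁²) − ρg(h₂ − h₁).
P₂ = 196000 + ½·812·(0.653² − 2.34²) − 812·9.81·(−12.3) = 196000 + (-2050) − (-98000) = 292000 Pa.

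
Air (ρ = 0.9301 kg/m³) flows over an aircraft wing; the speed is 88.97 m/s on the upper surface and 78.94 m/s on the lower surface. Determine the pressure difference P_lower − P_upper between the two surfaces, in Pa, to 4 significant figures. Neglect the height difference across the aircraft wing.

Bernoulli (same height): P_lower − P_upper = ½ρ(v_upper² − v_lower²).
ΔP = ½·0.9301·(88.97² − 78.94²) = 783.2 Pa.

783.2 Pa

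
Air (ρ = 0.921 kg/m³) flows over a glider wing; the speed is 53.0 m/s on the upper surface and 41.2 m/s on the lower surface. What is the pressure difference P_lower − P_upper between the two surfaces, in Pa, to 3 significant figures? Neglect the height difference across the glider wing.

Bernoulli (same height): P_lower − P_upper = ½ρ(v_upper² − v_lower²).
ΔP = ½·0.921·(53.0² − 41.2²) = 512 Pa.

ΔP = 512 Pa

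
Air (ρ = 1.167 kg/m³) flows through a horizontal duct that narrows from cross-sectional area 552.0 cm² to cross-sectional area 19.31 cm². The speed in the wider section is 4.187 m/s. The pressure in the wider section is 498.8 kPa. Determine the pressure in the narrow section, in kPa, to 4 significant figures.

By continuity, v₂ = v₁·A₁/A₂ = 4.187·(552.0/19.31) = 119.7 m/s.
With no height change, Bernoulli's equation is P₁ + ½ρv₁² = P₂ + ½ρv₂².
P₂ = P₁ − ½ρ(v₂² − v₁²) = 498800 − ½·1.167·(119.7² − 4.187²) = 498800 − 8349 = 490500 Pa.

P₂ ≈ 490.5 kPa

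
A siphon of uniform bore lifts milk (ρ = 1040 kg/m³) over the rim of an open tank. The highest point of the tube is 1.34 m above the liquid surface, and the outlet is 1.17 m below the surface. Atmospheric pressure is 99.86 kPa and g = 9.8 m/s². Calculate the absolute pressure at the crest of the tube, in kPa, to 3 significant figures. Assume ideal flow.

P_top ≈ 74.3 kPa

From the surface to the outlet (both open to atmosphere, surface at rest): v = √(2g·h_out) = √(2·9.8·1.17) = 4.79 m/s.
The bore is uniform, so the speed at the crest is the same v. Bernoulli surface→crest: P_atm = P_top + ½ρv² + ρg·h_top.
P_top = 99860 − ½·1040·4.79² − 1040·9.8·1.34 = 74300 Pa.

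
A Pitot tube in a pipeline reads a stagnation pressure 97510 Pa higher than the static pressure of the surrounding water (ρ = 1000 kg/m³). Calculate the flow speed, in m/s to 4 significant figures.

13.96 m/s

Bernoulli between the free stream and the stagnation point: ½ρv² = P_stag − P_static.
v = √(2ΔP/ρ) = √(2·97510/1000) = 13.96 m/s.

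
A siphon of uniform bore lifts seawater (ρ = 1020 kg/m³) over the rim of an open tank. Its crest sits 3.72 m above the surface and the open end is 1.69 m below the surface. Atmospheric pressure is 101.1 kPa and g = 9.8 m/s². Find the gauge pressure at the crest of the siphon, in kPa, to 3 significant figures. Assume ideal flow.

Bernoulli surface→outlet gives ½v² = g·h_out, so v = √(2·9.8·1.69) = 5.76 m/s.
With constant cross-section the crest speed equals v; applying Bernoulli from the surface up to the crest, P_top = P_atm − ½ρv² − ρg·h_top.
P_top = 101100 − ½·1020·5.76² − 1020·9.8·3.72 = 47000 Pa. So P_gauge = P_top − P_atm = -54100 Pa.

P_gauge ≈ -54.1 kPa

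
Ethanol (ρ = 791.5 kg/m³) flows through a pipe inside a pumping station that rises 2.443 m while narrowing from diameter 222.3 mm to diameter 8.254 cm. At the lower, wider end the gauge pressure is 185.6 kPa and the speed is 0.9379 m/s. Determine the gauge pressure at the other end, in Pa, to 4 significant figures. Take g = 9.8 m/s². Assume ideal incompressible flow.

P₂ = 148700 Pa

Mass conservation (A₁v₁ = A₂v₂) gives v₂ = 0.9379 × 388.1/53.51 = 6.803 m/s.
Bernoulli: P₁ + ½ρv₁² + ρg h₁ = P₂ + ½ρv₂² + ρg h₂, so P₂ = P₁ + ½ρ(v₁² − v₂²) − ρg(h₂ − h₁).
P₂ = 185600 + ½·791.5·(0.9379² − 6.803²) − 791.5·9.8·(+2.443) = 185600 + (-17970) − (18950) = 148700 Pa.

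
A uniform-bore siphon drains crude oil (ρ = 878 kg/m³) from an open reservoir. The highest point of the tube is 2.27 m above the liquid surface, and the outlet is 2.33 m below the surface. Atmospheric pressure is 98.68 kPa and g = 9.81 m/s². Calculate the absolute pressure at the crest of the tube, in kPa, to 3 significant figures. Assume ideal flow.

The outlet speed comes from Torricelli: v = √(2g·2.33) = 6.76 m/s.
The bore is uniform, so the speed at the crest is the same v. Bernoulli surface→crest: P_atm = P_top + ½ρv² + ρg·h_top.
P_top = 98680 − ½·878·6.76² − 878·9.81·2.27 = 59100 Pa.

59.1 kPa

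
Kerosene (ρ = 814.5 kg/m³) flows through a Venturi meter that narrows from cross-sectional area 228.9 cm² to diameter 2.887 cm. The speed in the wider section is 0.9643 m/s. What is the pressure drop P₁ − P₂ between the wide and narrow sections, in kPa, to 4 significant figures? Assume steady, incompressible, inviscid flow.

ΔP ≈ 462.7 kPa

The volume flow rate is constant, so v₂ = (A₁/A₂)v₁ = (228.9/6.546)·0.9643 = 33.72 m/s.
Bernoulli (h₁ = h₂): P₁ − P₂ = ½ρ(v₂² − v₁²).
P₁ − P₂ = ½·814.5·(33.72² − 0.9643²) = ½·814.5·1136 = 462700 Pa.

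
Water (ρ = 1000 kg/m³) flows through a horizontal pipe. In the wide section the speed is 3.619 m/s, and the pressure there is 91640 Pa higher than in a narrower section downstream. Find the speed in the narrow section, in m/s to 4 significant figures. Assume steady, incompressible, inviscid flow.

v₂ = 14.01 m/s

With h₁ = h₂, rearranging Bernoulli gives v₂ = √(v₁² + 2ΔP/ρ).
v₂ = √(3.619² + 2·91640/1000) = √(13.10 + 183.3) = 14.01 m/s.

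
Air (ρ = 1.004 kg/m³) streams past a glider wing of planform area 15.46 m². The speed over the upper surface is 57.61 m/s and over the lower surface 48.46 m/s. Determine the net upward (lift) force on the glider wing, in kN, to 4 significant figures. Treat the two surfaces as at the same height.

F = 7.532 kN

From P + ½ρv² = const at equal height, P_low − P_up = ½ρ(v_up² − v_low²).
ΔP = ½·1.004·(57.61² − 48.46²) = 487.2 Pa.
Lift = ΔP · A = 487.2 × 15.46 = 7532 N.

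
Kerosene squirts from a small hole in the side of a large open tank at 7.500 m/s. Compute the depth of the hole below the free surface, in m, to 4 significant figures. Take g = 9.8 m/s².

2.870 m

Inverting v = √(2gh) gives h = v² / 2g.
h = 7.500²/(2·9.8) = 56.25/19.60 = 2.870 m.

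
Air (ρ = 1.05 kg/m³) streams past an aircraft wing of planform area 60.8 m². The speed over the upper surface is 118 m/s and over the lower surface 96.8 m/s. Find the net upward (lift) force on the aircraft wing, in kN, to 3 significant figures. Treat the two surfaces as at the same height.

F ≈ 145 kN

From P + ½ρv² = const at equal height, P_low − P_up = ½ρ(v_up² − v_low²).
ΔP = ½·1.05·(118² − 96.8²) = 2390 Pa.
Lift = ΔP · A = 2390 × 60.8 = 145000 N.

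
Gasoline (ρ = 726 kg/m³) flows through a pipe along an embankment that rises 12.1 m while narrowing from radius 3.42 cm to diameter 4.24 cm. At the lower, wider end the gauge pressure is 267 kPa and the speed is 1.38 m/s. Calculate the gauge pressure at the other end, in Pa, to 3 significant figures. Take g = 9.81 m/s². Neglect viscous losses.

By continuity, v₂ = v₁·A₁/A₂ = 1.38·(36.7/14.1) = 3.59 m/s.
Bernoulli: P₁ + ½ρv₁² + ρg h₁ = P₂ + ½ρv₂² + ρg h₂, so P₂ = P₁ + ½ρ(v₁² − v₂²) − ρg(h₂ − h₁).
P₂ = 267000 + ½·726·(1.38² − 3.59²) − 726·9.81·(+12.1) = 267000 + (-3990) − (86200) = 177000 Pa.

P₂ ≈ 177000 Pa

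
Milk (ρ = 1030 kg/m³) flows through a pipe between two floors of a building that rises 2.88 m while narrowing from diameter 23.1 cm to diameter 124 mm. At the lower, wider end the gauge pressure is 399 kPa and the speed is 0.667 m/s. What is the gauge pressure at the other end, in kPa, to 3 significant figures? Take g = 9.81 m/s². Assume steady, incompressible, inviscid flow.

By continuity, v₂ = v₁·A₁/A₂ = 0.667·(419/121) = 2.31 m/s.
Energy conservation along the streamline gives P₂ = P₁ − ½ρ(v₂² − v₁²) − ρg(h₂ − h₁).
P₂ = 399000 + ½·1030·(0.667² − 2.31²) − 1030·9.81·(+2.88) = 399000 + (-2530) − (29100) = 367000 Pa.

P₂ ≈ 367 kPa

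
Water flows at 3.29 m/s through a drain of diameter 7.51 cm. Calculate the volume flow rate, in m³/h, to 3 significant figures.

Q = A·v = 0.00443 m² × 3.29 m/s = 0.0146 m³/s.
Converting: 0.0146 m³/s × 3600 = 52.5 m³/h.

Q = 52.5 m³/h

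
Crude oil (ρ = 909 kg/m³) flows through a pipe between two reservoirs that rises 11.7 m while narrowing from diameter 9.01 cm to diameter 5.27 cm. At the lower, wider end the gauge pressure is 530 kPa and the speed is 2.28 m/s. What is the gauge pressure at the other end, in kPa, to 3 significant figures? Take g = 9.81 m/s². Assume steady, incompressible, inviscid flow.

P₂ ≈ 408 kPa

Continuity gives A₁v₁ = A₂v₂, so v₂ = (63.8 cm²)/(21.8 cm²) × 2.28 m/s = 6.66 m/s.
Energy conservation along the streamline gives P₂ = P₁ − ½ρ(v₂² − v₁²) − ρg(h₂ − h₁).
P₂ = 530000 + ½·909·(2.28² − 6.66²) − 909·9.81·(+11.7) = 530000 + (-17800) − (104000) = 408000 Pa.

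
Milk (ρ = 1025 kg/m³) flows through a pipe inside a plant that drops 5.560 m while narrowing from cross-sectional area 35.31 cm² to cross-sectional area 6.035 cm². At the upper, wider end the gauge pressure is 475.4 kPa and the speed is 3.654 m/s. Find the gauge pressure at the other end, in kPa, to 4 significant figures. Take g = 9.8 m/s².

P₂ ≈ 303.8 kPa

By continuity, v₂ = v₁·A₁/A₂ = 3.654·(35.31/6.035) = 21.38 m/s.
Energy conservation along the streamline gives P₂ = P₁ − ½ρ(v₂² − v₁²) − ρg(h₂ − h₁).
P₂ = 475400 + ½·1025·(3.654² − 21.38²) − 1025·9.8·(−5.560) = 475400 + (-227400) − (-55850) = 303800 Pa.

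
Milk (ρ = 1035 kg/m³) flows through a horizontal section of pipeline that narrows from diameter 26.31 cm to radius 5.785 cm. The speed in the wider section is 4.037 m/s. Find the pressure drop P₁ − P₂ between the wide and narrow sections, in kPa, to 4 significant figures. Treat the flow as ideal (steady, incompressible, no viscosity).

217.1 kPa

Mass conservation (A₁v₁ = A₂v₂) gives v₂ = 4.037 × 543.7/105.1 = 20.88 m/s.
Along the horizontal streamline, P + ½ρv² is constant.
P₁ − P₂ = ½·1035·(20.88² − 4.037²) = ½·1035·419.5 = 217100 Pa.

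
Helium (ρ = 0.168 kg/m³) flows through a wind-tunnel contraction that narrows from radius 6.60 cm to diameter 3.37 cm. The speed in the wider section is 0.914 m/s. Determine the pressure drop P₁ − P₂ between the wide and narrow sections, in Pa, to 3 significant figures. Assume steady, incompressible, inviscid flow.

The volume flow rate is constant, so v₂ = (A₁/A₂)v₁ = (137/8.92)·0.914 = 14.0 m/s.
With no height change, Bernoulli's equation is P₁ + ½ρv₁² = P₂ + ½ρv₂².
P₁ − P₂ = ½·0.168·(14.0² − 0.914²) = ½·0.168·196 = 16.4 Pa.

16.4 Pa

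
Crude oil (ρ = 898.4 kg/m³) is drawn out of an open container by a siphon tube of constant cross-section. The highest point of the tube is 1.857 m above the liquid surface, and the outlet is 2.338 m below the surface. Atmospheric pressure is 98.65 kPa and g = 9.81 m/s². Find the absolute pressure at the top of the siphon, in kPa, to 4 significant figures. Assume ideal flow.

P_top ≈ 61.68 kPa

Bernoulli surface→outlet gives ½v² = g·h_out, so v = √(2·9.81·2.338) = 6.773 m/s.
Continuity keeps v the same throughout the tube; from surface to crest, P_atm + 0 = P_top + ½ρv² + ρg·h_top.
P_top = 98650 − ½·898.4·6.773² − 898.4·9.81·1.857 = 61680 Pa.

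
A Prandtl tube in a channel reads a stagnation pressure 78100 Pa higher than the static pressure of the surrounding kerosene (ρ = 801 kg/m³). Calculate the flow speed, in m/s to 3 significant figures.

Bernoulli between the free stream and the stagnation point: ½ρv² = P_stag − P_static.
v = √(2ΔP/ρ) = √(2·78100/801) = 14.0 m/s.

v ≈ 14.0 m/s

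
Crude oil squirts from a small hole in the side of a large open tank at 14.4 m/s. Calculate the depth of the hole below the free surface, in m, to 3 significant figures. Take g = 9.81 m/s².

For a small hole in a large open tank, ½v² = gh, giving h = v²/(2g).
h = 14.4²/(2·9.81) = 207/19.62 = 10.6 m.

h ≈ 10.6 m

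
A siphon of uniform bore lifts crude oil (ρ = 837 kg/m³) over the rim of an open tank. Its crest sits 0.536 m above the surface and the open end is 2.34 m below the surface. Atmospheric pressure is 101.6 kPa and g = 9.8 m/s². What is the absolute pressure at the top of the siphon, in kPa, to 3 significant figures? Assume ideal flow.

P_top ≈ 78.0 kPa

The outlet speed comes from Torricelli: v = √(2g·2.34) = 6.77 m/s.
The bore is uniform, so the speed at the crest is the same v. Bernoulli surface→crest: P_atm = P_top + ½ρv² + ρg·h_top.
P_top = 101600 − ½·837·6.77² − 837·9.8·0.536 = 78000 Pa.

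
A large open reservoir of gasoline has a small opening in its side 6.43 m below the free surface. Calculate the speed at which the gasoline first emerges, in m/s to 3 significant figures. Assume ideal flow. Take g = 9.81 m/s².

v ≈ 11.2 m/s

Bernoulli from surface to hole (P equal, v_surface ≈ 0): v = √(2gh) = √(2×9.81×6.43) = 11.2 m/s.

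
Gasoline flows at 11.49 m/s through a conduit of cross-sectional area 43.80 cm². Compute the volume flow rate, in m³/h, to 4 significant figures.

181.2 m³/h

Q = A·v = 0.004380 m² × 11.49 m/s = 0.05033 m³/s.
Converting: 0.05033 m³/s × 3600 = 181.2 m³/h.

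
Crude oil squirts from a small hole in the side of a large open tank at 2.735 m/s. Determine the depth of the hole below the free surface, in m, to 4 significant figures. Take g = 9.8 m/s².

h ≈ 0.3816 m

Inverting v = √(2gh) gives h = v² / 2g.
h = 2.735²/(2·9.8) = 7.480/19.60 = 0.3816 m.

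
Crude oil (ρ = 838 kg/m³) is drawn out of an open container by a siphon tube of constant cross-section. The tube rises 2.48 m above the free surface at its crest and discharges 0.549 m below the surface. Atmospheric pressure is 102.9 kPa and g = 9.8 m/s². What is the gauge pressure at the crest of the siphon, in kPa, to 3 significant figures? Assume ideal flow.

From the surface to the outlet (both open to atmosphere, surface at rest): v = √(2g·h_out) = √(2·9.8·0.549) = 3.28 m/s.
With constant cross-section the crest speed equals v; applying Bernoulli from the surface up to the crest, P_top = P_atm − ½ρv² − ρg·h_top.
P_top = 102900 − ½·838·3.28² − 838·9.8·2.48 = 78000 Pa. So P_gauge = P_top − P_atm = -24900 Pa.

P_gauge ≈ -24.9 kPa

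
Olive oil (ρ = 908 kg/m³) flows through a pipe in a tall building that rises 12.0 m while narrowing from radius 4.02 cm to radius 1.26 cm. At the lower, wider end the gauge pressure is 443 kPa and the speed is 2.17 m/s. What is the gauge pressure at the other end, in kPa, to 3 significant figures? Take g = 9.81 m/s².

Mass conservation (A₁v₁ = A₂v₂) gives v₂ = 2.17 × 50.8/4.99 = 22.1 m/s.
Energy conservation along the streamline gives P₂ = P₁ − ½ρ(v₂² − v₁²) − ρg(h₂ − h₁).
P₂ = 443000 + ½·908·(2.17² − 22.1²) − 908·9.81·(+12.0) = 443000 + (-219000) − (107000) = 117000 Pa.

P₂ ≈ 117 kPa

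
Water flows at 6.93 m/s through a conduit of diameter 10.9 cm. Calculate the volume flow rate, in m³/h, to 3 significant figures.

Q = A·v = 0.00933 m² × 6.93 m/s = 0.0647 m³/s.
Converting: 0.0647 m³/s × 3600 = 233 m³/h.

233 m³/h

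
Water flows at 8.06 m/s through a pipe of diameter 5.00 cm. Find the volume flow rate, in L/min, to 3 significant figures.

Q = 950 L/min

Q = A·v = 0.00196 m² × 8.06 m/s = 0.0158 m³/s.
Converting: 0.0158 m³/s × 60000 = 950 L/min.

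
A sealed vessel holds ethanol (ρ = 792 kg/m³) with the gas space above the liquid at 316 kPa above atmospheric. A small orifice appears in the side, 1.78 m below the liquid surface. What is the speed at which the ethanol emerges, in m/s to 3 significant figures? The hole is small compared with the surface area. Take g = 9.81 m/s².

v = 28.9 m/s

Take point 1 at the surface (v₁ ≈ 0) and point 2 at the hole (at atmospheric pressure). Bernoulli: P₁ + ρg h = P_atm + ½ρv₂².
With P₁ − P_atm = 316000 Pa, v₂ = √(2gh + 2ΔP/ρ) = √(2·9.81·1.78 + 2·316000/792) = 28.9 m/s.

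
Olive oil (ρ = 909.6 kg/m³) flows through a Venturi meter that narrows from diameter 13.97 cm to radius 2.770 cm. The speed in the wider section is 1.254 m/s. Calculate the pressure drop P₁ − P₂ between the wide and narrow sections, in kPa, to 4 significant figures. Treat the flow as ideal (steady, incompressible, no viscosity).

ΔP ≈ 28.20 kPa

Continuity gives A₁v₁ = A₂v₂, so v₂ = (153.3 cm²)/(24.11 cm²) × 1.254 m/s = 7.974 m/s.
The pipe is horizontal, so Bernoulli reduces to P₁ + ½ρv₁² = P₂ + ½ρv₂².
P₁ − P₂ = ½·909.6·(7.974² − 1.254²) = ½·909.6·62.01 = 28200 Pa.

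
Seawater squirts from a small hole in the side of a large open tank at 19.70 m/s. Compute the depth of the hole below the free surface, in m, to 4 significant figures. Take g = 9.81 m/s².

For a small hole in a large open tank, ½v² = gh, giving h = v²/(2g).
h = 19.70²/(2·9.81) = 388.1/19.62 = 19.78 m.

h = 19.78 m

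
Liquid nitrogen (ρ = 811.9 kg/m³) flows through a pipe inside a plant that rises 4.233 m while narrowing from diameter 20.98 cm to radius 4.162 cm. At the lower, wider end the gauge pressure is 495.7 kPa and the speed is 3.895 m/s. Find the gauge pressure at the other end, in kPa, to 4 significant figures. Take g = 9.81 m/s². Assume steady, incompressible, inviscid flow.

Mass conservation (A₁v₁ = A₂v₂) gives v₂ = 3.895 × 345.7/54.42 = 24.74 m/s.
Bernoulli: P₁ + ½ρv₁² + ρg h₁ = P₂ + ½ρv₂² + ρg h₂, so P₂ = P₁ + ½ρ(v₁² − v₂²) − ρg(h₂ − h₁).
P₂ = 495700 + ½·811.9·(3.895² − 24.74²) − 811.9·9.81·(+4.233) = 495700 + (-242400) − (33710) = 219600 Pa.

P₂ ≈ 219.6 kPa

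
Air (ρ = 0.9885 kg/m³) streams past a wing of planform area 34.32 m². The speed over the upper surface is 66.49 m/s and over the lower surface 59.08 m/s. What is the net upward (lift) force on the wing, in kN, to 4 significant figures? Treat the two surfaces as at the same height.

F ≈ 15.78 kN

With equal heights on the two surfaces, Bernoulli gives P_lower − P_upper = ½ρ(v_upper² − v_lower²).
ΔP = ½·0.9885·(66.49² − 59.08²) = 459.9 Pa.
Lift = ΔP · A = 459.9 × 34.32 = 15780 N.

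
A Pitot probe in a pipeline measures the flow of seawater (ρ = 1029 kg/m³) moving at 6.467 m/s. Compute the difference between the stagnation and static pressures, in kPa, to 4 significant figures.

ΔP ≈ 21.52 kPa

Bernoulli between the free stream and the stagnation point: ½ρv² = P_stag − P_static.
ΔP = ½·1029·6.467² = 21520 Pa.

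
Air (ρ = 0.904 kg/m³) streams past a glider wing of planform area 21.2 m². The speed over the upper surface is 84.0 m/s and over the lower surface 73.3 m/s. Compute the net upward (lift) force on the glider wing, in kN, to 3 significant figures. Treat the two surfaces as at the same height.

F = 16.1 kN

With equal heights on the two surfaces, Bernoulli gives P_lower − P_upper = ½ρ(v_upper² − v_lower²).
ΔP = ½·0.904·(84.0² − 73.3²) = 761 Pa.
Lift = ΔP · A = 761 × 21.2 = 16100 N.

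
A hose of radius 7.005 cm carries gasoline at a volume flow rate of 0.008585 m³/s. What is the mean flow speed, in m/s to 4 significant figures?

Q = 0.008585 m³/s = 0.008585 m³/s.
v = Q/A = 0.008585 / 0.01542 = 0.5569 m/s.

v = 0.5569 m/s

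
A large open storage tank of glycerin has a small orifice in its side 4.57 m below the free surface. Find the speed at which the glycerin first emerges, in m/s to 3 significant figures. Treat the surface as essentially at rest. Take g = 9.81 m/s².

v = 9.47 m/s

Torricelli's result v = √(2gh) gives v = √(2·9.81·4.57) = 9.47 m/s.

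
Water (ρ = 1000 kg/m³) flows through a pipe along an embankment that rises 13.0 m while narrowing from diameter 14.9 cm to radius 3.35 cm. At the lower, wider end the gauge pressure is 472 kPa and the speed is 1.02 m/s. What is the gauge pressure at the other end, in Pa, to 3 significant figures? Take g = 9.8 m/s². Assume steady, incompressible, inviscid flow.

P₂ ≈ 332000 Pa

Continuity gives A₁v₁ = A₂v₂, so v₂ = (174 cm²)/(35.3 cm²) × 1.02 m/s = 5.04 m/s.
Bernoulli: P₁ + ½ρv₁² + ρg h₁ = P₂ + ½ρv₂² + ρg h₂, so P₂ = P₁ + ½ρ(v₁² − v₂²) − ρg(h₂ − h₁).
P₂ = 472000 + ½·1000·(1.02² − 5.04²) − 1000·9.8·(+13.0) = 472000 + (-12200) − (127000) = 332000 Pa.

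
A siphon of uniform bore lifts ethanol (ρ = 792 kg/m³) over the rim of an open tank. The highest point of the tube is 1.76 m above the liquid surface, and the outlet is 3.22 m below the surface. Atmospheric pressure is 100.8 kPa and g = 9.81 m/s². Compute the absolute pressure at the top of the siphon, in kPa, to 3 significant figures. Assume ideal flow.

P_top ≈ 62.1 kPa

Bernoulli surface→outlet gives ½v² = g·h_out, so v = √(2·9.81·3.22) = 7.95 m/s.
The bore is uniform, so the speed at the crest is the same v. Bernoulli surface→crest: P_atm = P_top + ½ρv² + ρg·h_top.
P_top = 100800 − ½·792·7.95² − 792·9.81·1.76 = 62100 Pa.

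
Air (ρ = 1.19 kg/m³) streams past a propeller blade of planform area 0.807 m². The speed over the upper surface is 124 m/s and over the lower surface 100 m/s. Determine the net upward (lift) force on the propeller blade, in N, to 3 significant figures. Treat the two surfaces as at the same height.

The faster flow above has the lower pressure; Bernoulli (same height) gives ΔP = ½ρ(v_up² − v_low²).
ΔP = ½·1.19·(124² − 100²) = 3200 Pa.
Lift = ΔP · A = 3200 × 0.807 = 2580 N.

F ≈ 2580 N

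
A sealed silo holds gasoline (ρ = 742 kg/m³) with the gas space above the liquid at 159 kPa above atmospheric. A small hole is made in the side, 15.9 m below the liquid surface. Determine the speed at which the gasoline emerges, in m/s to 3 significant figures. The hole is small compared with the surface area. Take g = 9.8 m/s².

Take point 1 at the surface (v₁ ≈ 0) and point 2 at the hole (at atmospheric pressure). Bernoulli: P₁ + ρg h = P_atm + ½ρv₂².
With P₁ − P_atm = 159000 Pa, v₂ = √(2gh + 2ΔP/ρ) = √(2·9.8·15.9 + 2·159000/742) = 27.2 m/s.

27.2 m/s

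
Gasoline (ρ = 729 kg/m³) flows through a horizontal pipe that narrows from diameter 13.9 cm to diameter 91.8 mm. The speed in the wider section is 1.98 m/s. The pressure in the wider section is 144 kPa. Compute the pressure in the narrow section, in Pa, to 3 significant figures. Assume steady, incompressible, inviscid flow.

P₂ ≈ 138000 Pa

Mass conservation (A₁v₁ = A₂v₂) gives v₂ = 1.98 × 152/66.2 = 4.54 m/s.
Bernoulli (h₁ = h₂): P₁ − P₂ = ½ρ(v₂² − v₁²).
P₂ = P₁ − ½ρ(v₂² − v₁²) = 144000 − ½·729·(4.54² − 1.98²) = 144000 − 6080 = 138000 Pa.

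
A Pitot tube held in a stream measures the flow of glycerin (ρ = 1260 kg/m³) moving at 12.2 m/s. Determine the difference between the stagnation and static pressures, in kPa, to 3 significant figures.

93.8 kPa

Bernoulli between the free stream and the stagnation point: ½ρv² = P_stag − P_static.
ΔP = ½·1260·12.2² = 93800 Pa.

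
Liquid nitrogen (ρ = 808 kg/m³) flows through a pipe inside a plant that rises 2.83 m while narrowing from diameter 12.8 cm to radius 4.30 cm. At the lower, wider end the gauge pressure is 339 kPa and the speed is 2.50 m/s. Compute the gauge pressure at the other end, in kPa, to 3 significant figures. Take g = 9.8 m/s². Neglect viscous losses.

P₂ ≈ 307 kPa

The volume flow rate is constant, so v₂ = (A₁/A₂)v₁ = (129/58.1)·2.50 = 5.54 m/s.
Bernoulli: P₁ + ½ρv₁² + ρg h₁ = P₂ + ½ρv₂² + ρg h₂, so P₂ = P₁ + ½ρ(v₁² − v₂²) − ρg(h₂ − h₁).
P₂ = 339000 + ½·808·(2.50² − 5.54²) − 808·9.8·(+2.83) = 339000 + (-9870) − (22400) = 307000 Pa.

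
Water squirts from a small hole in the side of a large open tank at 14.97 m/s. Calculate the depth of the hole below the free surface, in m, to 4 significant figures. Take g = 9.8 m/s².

h = 11.43 m

Inverting v = √(2gh) gives h = v² / 2g.
h = 14.97²/(2·9.8) = 224.1/19.60 = 11.43 m.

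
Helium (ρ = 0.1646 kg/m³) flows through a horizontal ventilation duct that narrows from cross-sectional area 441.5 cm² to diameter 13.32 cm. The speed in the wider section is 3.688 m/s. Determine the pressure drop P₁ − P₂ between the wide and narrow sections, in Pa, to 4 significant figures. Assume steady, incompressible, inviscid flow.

Continuity gives A₁v₁ = A₂v₂, so v₂ = (441.5 cm²)/(139.3 cm²) × 3.688 m/s = 11.68 m/s.
With no height change, Bernoulli's equation is P₁ + ½ρv₁² = P₂ + ½ρv₂².
P₁ − P₂ = ½·0.1646·(11.68² − 3.688²) = ½·0.1646·122.9 = 10.12 Pa.

10.12 Pa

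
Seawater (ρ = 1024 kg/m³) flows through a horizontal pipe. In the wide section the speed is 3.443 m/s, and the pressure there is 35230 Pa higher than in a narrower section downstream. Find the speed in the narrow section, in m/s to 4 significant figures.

v₂ ≈ 8.981 m/s

With h₁ = h₂, rearranging Bernoulli gives v₂ = √(v₁² + 2ΔP/ρ).
v₂ = √(3.443² + 2·35230/1024) = √(11.85 + 68.81) = 8.981 m/s.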